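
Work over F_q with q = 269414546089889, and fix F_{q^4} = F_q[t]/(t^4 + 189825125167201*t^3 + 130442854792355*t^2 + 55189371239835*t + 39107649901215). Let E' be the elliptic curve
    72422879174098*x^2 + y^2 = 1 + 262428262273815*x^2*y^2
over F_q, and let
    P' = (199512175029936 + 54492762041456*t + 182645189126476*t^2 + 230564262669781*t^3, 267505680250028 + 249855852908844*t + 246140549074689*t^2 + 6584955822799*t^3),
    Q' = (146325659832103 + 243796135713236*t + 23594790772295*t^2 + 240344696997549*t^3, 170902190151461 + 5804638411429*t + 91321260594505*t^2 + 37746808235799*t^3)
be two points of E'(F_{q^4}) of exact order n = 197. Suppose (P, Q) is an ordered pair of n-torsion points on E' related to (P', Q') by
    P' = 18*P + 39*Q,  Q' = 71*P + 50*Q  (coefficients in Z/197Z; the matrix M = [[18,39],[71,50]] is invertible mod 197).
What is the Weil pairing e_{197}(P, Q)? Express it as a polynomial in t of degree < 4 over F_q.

e_{197}(aP+bQ,cP+dQ) = e_{197}(P,Q)^(ad-bc); with (a,b,c,d)=(18,39,71,50) this gives the det-197 law.
Hence e(P,Q) = e(P',Q')^{158} where 158 = 101^{-1} mod 197.
Edwards a_E,d_E -> Montgomery A=127666553516438,B=244516264696020 -> Weierstrass 73636949205154,0 via alpha=100710947922967,beta=19852290747543.
Run Miller on y^2=x^3+73636949205154*x over F_{269414546089889}: ladder 11000101 (8 bits); e = f_P(D_Q)/f_Q(D_P).
The quotient is 103296180644326 + 258187036523634*t + 140542633349829*t^2 + 124254058864252*t^3.
Hence e(P,Q) = 148282325471483 + 22371196828533*t + 104488370041046*t^2 + 85839282346034*t^3 in F_{269414546089889^4}^*.

148282325471483 + 22371196828533*t + 104488370041046*t^2 + 85839282346034*t^3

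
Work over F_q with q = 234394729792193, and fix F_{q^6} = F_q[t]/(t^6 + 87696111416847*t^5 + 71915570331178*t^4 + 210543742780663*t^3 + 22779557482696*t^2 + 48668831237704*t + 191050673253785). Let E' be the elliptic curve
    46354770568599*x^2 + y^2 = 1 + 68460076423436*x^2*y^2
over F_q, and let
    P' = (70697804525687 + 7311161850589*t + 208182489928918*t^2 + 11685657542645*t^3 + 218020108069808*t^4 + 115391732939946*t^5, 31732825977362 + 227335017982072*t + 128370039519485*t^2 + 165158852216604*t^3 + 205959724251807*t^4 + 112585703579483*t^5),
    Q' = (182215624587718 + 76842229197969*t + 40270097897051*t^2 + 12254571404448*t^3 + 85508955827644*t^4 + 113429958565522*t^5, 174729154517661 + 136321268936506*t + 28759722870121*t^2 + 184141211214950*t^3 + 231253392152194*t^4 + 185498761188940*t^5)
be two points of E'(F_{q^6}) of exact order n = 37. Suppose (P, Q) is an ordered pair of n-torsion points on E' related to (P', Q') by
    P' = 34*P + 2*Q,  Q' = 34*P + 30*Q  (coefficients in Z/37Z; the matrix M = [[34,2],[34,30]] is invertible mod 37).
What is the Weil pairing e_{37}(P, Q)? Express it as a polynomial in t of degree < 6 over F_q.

80107381776271 + 27597592475024*t + 5443251551549*t^2 + 124341623808966*t^3 + 197155180006845*t^4 + 176709769851548*t^5

Since e_{37}(P,P)=e_{37}(Q,Q)=1 and e_{37}(Q,P)=e_{37}(P,Q)^{-1}, expanding e_{37}(34*P + 2*Q,34*P + 30*Q) leaves e(P,Q)^det(M).
det(M) mod 37 = 27; its inverse in (Z/37)^* is 11 (check: 27*11 mod 37 = 1).
Map (x,y)_Ed via u=(1+y)/(1-y), v=(1+y)/((1-y)x) to Montgomery A=227166800319229,B=56143802497623; then to (a',b')=(195284427945529,87149704098257).
Double-and-add over 100101: 6-1 doublings, 3-1 additions; each step l_{T,T}/v_{2T} or l_{T,P'}/v at Q'+S for random S.
So e_{37}(P',Q') = 22284463447669 + 123117961341746*t + 202039147077156*t^2 + 130691846383791*t^3 + 75282586690319*t^4 + 175395529186921*t^5.
Finally e_{37}(P,Q) = 80107381776271 + 27597592475024*t + 5443251551549*t^2 + 124341623808966*t^3 + 197155180006845*t^4 + 176709769851548*t^5.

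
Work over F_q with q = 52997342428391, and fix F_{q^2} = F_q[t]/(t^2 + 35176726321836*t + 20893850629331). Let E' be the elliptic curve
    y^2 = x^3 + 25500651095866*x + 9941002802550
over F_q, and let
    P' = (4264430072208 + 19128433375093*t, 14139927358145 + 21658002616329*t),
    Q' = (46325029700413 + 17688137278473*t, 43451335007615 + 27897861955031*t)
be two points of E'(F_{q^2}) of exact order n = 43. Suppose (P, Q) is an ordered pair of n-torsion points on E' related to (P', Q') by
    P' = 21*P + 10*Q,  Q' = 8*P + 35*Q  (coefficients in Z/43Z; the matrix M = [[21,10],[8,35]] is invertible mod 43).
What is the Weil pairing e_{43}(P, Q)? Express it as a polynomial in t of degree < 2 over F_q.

41869501392998 + 51137016251069*t

e_{43} is bilinear + alternating on E[43], so e_{43}(21*P + 10*Q, 8*P + 35*Q) = e_{43}(P,Q)^(21*35-10*8).
Hence e(P,Q) = e(P',Q')^{13} where 13 = 10^{-1} mod 43.
6-bit Miller (101011) on E'/F_{52997342428391} with a'=25500651095866, b'=9941002802550: accumulate tangent/chord ratios at Q'+S and P'+S'.
Result: e(P',Q') = 27432825058031 + 40805097589414*t.
(27432825058031 + 40805097589414*t)^{13} mod (52997342428391,f) = 41869501392998 + 51137016251069*t.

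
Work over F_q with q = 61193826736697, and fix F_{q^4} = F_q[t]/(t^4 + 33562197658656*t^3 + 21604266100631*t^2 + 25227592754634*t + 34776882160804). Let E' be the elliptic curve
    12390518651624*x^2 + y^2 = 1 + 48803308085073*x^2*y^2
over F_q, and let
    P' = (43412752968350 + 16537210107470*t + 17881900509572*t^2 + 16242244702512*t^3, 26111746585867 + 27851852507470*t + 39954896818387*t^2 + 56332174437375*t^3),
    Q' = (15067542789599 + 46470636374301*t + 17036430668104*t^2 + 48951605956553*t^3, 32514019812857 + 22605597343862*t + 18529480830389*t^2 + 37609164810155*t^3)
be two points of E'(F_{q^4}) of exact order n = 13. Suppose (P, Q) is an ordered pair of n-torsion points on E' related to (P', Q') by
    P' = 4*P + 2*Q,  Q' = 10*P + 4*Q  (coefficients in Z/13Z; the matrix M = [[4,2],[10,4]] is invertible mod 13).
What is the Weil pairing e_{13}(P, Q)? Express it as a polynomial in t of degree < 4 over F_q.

Under M = [[4,2],[10,4]] in GL_2(Z/13), e_{13}(P',Q') = e_{13}(P,Q)^(4*4-2*10 mod 13).
4*4 - 2*10 = -4; reduced mod 13: det = 9, inverse 3.
Map (x,y)_Ed via u=(1+y)/(1-y), v=(1+y)/((1-y)x) to Montgomery A=0,B=22951188920048; then to (a',b')=(59690278011336,0).
Run Miller on y^2=x^3+59690278011336*x over F_{61193826736697}: ladder 1101 (4 bits); e = f_P(D_Q)/f_Q(D_P).
Result: e(P',Q') = 48266148346923 + 32555123424271*t + 40518589841976*t^2 + 32767186740206*t^3.
e_{13}(P,Q) = (48266148346923 + 32555123424271*t + 40518589841976*t^2 + 32767186740206*t^3)^{3} = 29375926540153 + 3839539776154*t + 7901981179471*t^2 + 51328214084325*t^3.

29375926540153 + 3839539776154*t + 7901981179471*t^2 + 51328214084325*t^3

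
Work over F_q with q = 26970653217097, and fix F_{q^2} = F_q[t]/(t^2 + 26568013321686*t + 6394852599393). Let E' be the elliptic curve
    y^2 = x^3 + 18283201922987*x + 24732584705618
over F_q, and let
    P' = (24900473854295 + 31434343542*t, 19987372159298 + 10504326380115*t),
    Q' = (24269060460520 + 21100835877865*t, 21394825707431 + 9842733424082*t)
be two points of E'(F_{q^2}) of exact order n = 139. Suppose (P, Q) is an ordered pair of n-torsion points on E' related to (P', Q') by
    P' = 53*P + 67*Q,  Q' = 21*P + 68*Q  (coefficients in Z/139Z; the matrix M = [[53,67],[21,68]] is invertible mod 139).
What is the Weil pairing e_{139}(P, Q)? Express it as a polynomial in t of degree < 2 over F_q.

e_{139}(aP+bQ,cP+dQ) = e_{139}(P,Q)^(ad-bc); with (a,b,c,d)=(53,67,21,68) this gives the det-139 law.
det M = 53*68 - 67*21 = 2197 = 112 (mod 139); 112^{-1} = 36 (mod 139).
8-bit Miller (10001011) on E'/F_{26970653217097} with a'=18283201922987, b'=24732584705618: accumulate tangent/chord ratios at Q'+S and P'+S'.
Result: e(P',Q') = 14685212121234 + 646375727140*t.
(14685212121234 + 646375727140*t)^{36} mod (26970653217097,f) = 18137575381346 + 16728868000546*t.

18137575381346 + 16728868000546*t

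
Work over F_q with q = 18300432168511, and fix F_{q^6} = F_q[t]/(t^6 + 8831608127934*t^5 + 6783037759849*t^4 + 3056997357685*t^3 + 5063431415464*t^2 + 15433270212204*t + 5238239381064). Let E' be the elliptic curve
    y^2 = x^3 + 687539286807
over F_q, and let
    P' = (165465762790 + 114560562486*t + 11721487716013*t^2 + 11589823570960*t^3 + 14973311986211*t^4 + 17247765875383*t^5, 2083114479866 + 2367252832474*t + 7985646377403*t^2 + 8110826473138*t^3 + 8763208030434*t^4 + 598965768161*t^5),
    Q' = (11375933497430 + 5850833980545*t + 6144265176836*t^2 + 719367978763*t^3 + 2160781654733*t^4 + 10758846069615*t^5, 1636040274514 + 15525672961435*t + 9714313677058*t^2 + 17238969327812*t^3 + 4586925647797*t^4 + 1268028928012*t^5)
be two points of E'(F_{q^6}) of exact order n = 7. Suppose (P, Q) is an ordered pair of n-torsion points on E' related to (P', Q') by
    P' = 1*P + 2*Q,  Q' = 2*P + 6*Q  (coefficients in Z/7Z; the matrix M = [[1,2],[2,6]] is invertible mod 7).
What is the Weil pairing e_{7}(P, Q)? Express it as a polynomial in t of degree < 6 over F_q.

13614171623086 + 8235664404891*t + 12794357197958*t^2 + 16484515386356*t^3 + 15486591238203*t^4 + 5503968939559*t^5

e_{7} is bilinear + alternating on E[7], so e_{7}(1*P + 2*Q, 2*P + 6*Q) = e_{7}(P,Q)^(1*6-2*2).
So e_{7}(P,Q) = e_{7}(P',Q')^{4}, since 2*4 = 1 mod 7.
Miller loop for e_{7} over F_{18300432168511^6}: bits of 7 = 111; 2 double steps + 2 add steps, l/v at each.
The quotient is 4009517999602 + 674139113640*t + 2917906169885*t^2 + 13353713549072*t^3 + 18034653860954*t^4 + 4304828470244*t^5.
(4009517999602 + 674139113640*t + 2917906169885*t^2 + 13353713549072*t^3 + 18034653860954*t^4 + 4304828470244*t^5)^{4} mod (18300432168511,f) = 13614171623086 + 8235664404891*t + 12794357197958*t^2 + 16484515386356*t^3 + 15486591238203*t^4 + 5503968939559*t^5.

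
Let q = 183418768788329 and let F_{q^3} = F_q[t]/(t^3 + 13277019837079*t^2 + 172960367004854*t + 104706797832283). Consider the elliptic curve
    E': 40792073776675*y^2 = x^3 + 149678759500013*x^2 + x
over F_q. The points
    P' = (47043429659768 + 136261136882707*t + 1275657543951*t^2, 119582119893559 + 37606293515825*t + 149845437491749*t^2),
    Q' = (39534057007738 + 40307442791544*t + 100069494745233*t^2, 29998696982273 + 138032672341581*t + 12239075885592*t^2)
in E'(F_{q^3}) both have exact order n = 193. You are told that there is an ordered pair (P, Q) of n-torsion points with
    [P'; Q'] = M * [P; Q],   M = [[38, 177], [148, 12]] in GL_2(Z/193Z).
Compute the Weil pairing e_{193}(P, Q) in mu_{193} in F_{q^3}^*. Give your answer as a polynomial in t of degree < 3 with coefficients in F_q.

50791638940009 + 127405860351501*t + 175608746719755*t^2

The 193-Weil pairing on E[193] over F_{183418768788329} is alternating-bilinear: e_{193}(P',Q') = e_{193}(P,Q)^det(M).
So e_{193}(P,Q) = e_{193}(P',Q')^{106}, since 122*106 = 1 mod 193.
Set x_W=54565261677358*u+164353994441664, y_W=54565261677358*v; then E': y_W^2=x_W^3+142812385615396*x_W+1723460474508.
Miller loop for e_{193} over F_{183418768788329^3}: bits of 193 = 11000001; 7 double steps + 2 add steps, l/v at each.
f_P(D_Q)/f_Q(D_P) = 88026620596855 + 135919638243561*t + 138351861293952*t^2.
Raise to 106: e(P,Q) = 50791638940009 + 127405860351501*t + 175608746719755*t^2 in mu_{193}.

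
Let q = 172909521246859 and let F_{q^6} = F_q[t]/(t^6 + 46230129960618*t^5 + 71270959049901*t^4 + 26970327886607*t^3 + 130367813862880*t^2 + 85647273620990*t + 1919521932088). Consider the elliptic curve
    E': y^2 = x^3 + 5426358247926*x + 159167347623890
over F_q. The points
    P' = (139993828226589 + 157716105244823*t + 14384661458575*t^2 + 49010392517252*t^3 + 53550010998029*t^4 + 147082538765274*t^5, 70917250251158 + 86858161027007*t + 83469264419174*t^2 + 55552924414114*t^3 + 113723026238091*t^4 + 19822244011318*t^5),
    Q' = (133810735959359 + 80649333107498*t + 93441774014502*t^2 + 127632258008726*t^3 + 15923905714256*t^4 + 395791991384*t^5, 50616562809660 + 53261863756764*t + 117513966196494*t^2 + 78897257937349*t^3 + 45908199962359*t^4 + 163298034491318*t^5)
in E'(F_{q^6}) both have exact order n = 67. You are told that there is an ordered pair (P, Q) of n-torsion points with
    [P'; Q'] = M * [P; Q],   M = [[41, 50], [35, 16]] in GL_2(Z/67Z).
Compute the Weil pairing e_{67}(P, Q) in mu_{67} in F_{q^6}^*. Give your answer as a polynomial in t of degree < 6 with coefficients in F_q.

e_{67}(aP+bQ,cP+dQ) = e_{67}(P,Q)^(ad-bc); with (a,b,c,d)=(41,50,35,16) this gives the det-67 law.
det M = 41*16 - 50*35 = -1094 = 45 (mod 67); 45^{-1} = 3 (mod 67).
Double-and-add over 1000011: 7-1 doublings, 3-1 additions; each step l_{T,T}/v_{2T} or l_{T,P'}/v at Q'+S for random S.
f_P(D_Q)/f_Q(D_P) = 120417454333068 + 131822448961850*t + 8634945809151*t^2 + 58872857612149*t^3 + 50181053073280*t^4 + 18545416155270*t^5.
Hence e(P,Q) = 148539600986782 + 1067689717323*t + 135398717588856*t^2 + 49662351366293*t^3 + 58782898128872*t^4 + 73987444533373*t^5 in F_{172909521246859^6}^*.

148539600986782 + 1067689717323*t + 135398717588856*t^2 + 49662351366293*t^3 + 58782898128872*t^4 + 73987444533373*t^5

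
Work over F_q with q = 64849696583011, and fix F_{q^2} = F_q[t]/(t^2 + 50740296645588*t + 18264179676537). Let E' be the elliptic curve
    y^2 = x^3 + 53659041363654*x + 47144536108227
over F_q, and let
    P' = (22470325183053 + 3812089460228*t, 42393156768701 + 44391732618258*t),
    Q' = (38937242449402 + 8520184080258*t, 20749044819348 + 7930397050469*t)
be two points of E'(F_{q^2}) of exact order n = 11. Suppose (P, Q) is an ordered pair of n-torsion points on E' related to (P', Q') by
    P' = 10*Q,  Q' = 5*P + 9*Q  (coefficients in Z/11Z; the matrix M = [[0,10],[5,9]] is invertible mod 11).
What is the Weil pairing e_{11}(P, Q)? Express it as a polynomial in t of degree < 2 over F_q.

Under M = [[0,10],[5,9]] in GL_2(Z/11), e_{11}(P',Q') = e_{11}(P,Q)^(0*9-10*5 mod 11).
det M = 0*9 - 10*5 = -50 = 5 (mod 11); 5^{-1} = 9 (mod 11).
Run Miller on y^2=x^3+53659041363654*x+47144536108227 over F_{64849696583011}: ladder 1011 (4 bits); e = f_P(D_Q)/f_Q(D_P).
Miller gives e_{11}(P',Q') = 750975415129 + 64193448724225*t in F_{64849696583011^2}.
Finally e_{11}(P,Q) = 40166482453460 + 52995945431898*t.

40166482453460 + 52995945431898*t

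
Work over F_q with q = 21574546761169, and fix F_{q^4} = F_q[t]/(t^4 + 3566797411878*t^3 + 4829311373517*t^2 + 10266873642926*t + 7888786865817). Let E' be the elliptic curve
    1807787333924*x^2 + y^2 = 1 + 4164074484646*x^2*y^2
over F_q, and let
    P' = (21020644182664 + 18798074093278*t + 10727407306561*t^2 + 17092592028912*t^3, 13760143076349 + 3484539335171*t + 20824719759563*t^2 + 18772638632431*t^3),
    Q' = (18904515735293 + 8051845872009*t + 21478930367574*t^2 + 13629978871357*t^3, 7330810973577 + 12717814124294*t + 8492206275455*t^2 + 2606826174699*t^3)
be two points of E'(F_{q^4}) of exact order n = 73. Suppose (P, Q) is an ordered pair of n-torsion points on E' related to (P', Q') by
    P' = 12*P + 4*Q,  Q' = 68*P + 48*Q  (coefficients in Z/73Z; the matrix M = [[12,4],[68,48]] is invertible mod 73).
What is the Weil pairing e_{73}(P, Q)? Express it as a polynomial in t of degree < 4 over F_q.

11478546781607 + 16971193335974*t + 18962483147613*t^2 + 16975256534053*t^3

e_{73}(aP+bQ,cP+dQ) = e_{73}(P,Q)^(ad-bc); with (a,b,c,d)=(12,4,68,48) this gives the det-73 law.
So e_{73}(P,Q) = e_{73}(P',Q')^{67}, since 12*67 = 1 mod 73.
Edwards a_E,d_E -> Montgomery A=9972787505507,B=12365209746710 -> Weierstrass 4575775757106,0 via alpha=995310303095,beta=10198201592904.
7-bit Miller (1001001) on E'/F_{21574546761169} with a'=4575775757106, b'=0: accumulate tangent/chord ratios at Q'+S and P'+S'.
So e_{73}(P',Q') = 2587011164477 + 17345946135634*t + 13289420461430*t^2 + 18683336915393*t^3.
Raise to 67: e(P,Q) = 11478546781607 + 16971193335974*t + 18962483147613*t^2 + 16975256534053*t^3 in mu_{73}.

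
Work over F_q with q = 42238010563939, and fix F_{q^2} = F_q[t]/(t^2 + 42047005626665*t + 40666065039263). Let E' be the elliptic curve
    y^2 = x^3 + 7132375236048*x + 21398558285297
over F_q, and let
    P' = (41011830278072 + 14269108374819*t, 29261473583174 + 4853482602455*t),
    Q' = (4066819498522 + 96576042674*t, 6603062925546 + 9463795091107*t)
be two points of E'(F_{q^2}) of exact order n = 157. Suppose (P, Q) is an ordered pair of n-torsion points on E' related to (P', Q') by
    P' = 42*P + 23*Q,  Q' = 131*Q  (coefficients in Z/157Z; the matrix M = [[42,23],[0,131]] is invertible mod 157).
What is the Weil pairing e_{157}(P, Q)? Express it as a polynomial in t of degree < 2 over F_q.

31455390615971 + 37123720472324*t

Under M = [[42,23],[0,131]] in GL_2(Z/157), e_{157}(P',Q') = e_{157}(P,Q)^(42*131-23*0 mod 157).
det(M) mod 157 = 7; its inverse in (Z/157)^* is 45 (check: 7*45 mod 157 = 1).
Run Miller on y^2=x^3+7132375236048*x+21398558285297 over F_{42238010563939}: ladder 10011101 (8 bits); e = f_P(D_Q)/f_Q(D_P).
So e_{157}(P',Q') = 25834926416777 + 29969677707408*t.
e_{157}(P,Q) = (25834926416777 + 29969677707408*t)^{45} = 31455390615971 + 37123720472324*t.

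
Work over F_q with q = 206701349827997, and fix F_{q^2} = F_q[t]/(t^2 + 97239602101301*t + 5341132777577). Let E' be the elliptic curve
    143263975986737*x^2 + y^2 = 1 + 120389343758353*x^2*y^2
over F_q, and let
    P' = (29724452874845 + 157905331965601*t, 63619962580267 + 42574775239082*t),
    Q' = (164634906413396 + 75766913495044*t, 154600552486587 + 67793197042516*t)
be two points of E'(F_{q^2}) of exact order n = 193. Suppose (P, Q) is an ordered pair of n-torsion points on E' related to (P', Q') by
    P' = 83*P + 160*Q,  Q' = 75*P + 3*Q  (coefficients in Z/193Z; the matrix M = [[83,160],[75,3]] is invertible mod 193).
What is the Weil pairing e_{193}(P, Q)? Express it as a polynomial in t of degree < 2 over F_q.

18262793603083 + 151997592917831*t

Alternating bilinearity on E[193] (values in mu_{193} in F_{206701349827997^2}) gives e(P',Q') = e(P,Q)^det(M).
83*3 - 160*75 = -11751; reduced mod 193: det = 22, inverse 79.
Map (x,y)_Ed via u=(1+y)/(1-y), v=(1+y)/((1-y)x) to Montgomery A=177003995512550,B=83981420328547; then to (a',b')=(32113604937689,182317314986438).
Run Miller on y^2=x^3+32113604937689*x+182317314986438 over F_{206701349827997}: ladder 11000001 (8 bits); e = f_P(D_Q)/f_Q(D_P).
Result: e(P',Q') = 145983565144744 + 45333940837299*t.
Raise to 79: e(P,Q) = 18262793603083 + 151997592917831*t in mu_{193}.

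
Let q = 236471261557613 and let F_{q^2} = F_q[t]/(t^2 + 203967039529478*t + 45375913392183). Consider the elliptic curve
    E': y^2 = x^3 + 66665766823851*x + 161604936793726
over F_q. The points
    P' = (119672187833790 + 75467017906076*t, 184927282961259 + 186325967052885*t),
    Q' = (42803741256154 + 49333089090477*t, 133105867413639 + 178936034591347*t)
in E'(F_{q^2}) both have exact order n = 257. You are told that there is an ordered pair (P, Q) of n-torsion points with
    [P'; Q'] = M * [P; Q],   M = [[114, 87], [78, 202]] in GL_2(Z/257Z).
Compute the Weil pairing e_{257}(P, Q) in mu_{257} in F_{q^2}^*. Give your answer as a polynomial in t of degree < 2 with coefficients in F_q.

Under M = [[114,87],[78,202]] in GL_2(Z/257), e_{257}(P',Q') = e_{257}(P,Q)^(114*202-87*78 mod 257).
114*202 - 87*78 = 16242; reduced mod 257: det = 51, inverse 126.
n = 257 = (100000001)_2 (9 bits, wt 2); accumulate f_{257,P'}(Q'+S)/f_{257,P'}(S) along the 8-step ladder.
Result: e(P',Q') = 23151093108298 + 201126036335791*t.
e_{257}(P,Q) = (23151093108298 + 201126036335791*t)^{126} = 213878746014535 + 82361132616783*t.

213878746014535 + 82361132616783*t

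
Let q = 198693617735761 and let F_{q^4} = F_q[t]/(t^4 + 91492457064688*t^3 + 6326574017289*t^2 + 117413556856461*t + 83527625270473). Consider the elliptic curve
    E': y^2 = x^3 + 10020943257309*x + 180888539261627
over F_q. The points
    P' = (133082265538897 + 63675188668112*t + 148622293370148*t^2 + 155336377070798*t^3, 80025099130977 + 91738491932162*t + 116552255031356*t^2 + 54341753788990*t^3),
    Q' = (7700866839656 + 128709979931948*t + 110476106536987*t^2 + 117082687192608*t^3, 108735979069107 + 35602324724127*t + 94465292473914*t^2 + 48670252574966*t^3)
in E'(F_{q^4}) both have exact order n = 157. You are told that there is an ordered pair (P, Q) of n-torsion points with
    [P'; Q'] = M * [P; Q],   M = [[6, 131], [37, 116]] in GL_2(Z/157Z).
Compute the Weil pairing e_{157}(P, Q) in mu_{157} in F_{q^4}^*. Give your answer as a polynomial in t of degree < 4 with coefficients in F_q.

134679051714927 + 72831466297480*t + 11522898277210*t^2 + 197016011408475*t^3

Alternating bilinearity on E[157] (values in mu_{157} in F_{198693617735761^4}) gives e(P',Q') = e(P,Q)^det(M).
det(M) mod 157 = 88; its inverse in (Z/157)^* is 91 (check: 88*91 mod 157 = 1).
8-bit Miller (10011101) on E'/F_{198693617735761} with a'=10020943257309, b'=180888539261627: accumulate tangent/chord ratios at Q'+S and P'+S'.
So e_{157}(P',Q') = 138598109460389 + 184590247615465*t + 56327497511320*t^2 + 145448896762005*t^3.
Thus e_{157}(P,Q) = 134679051714927 + 72831466297480*t + 11522898277210*t^2 + 197016011408475*t^3.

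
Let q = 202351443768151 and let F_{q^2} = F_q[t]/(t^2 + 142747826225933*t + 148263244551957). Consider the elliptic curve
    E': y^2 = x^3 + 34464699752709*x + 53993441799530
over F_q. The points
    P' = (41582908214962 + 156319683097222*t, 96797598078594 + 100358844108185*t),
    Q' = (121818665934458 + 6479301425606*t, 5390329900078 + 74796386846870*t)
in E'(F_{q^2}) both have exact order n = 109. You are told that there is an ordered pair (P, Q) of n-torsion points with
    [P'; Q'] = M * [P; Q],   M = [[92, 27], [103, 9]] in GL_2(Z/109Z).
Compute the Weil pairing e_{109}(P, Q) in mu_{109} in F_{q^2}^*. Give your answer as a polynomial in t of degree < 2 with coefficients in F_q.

Alternating bilinearity on E[109] (values in mu_{109} in F_{202351443768151^2}) gives e(P',Q') = e(P,Q)^det(M).
Hence e(P,Q) = e(P',Q')^{97} where 97 = 9^{-1} mod 109.
Build f_{109,P'} and f_{109,Q'} via the 7-bit ladder of 109=1101101_2; evaluate at shifted divisors; quotient in F_{202351443768151^2}.
Miller gives e_{109}(P',Q') = 8458030715909 + 36846377330020*t in F_{202351443768151^2}.
Hence e(P,Q) = 84632730320208 + 126895280420035*t in F_{202351443768151^2}^*.

84632730320208 + 126895280420035*t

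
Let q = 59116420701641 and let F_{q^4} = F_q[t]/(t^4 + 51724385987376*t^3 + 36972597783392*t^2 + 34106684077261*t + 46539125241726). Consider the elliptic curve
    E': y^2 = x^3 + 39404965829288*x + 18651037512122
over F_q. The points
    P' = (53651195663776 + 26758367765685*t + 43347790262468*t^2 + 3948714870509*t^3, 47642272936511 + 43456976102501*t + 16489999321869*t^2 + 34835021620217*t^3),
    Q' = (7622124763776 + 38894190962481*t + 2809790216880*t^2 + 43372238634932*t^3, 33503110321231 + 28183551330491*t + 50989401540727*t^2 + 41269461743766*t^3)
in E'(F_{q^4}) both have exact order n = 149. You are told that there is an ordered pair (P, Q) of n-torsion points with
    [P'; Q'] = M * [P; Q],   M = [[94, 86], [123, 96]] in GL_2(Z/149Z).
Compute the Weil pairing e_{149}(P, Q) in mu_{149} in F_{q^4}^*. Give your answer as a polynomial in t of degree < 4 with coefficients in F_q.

Under M = [[94,86],[123,96]] in GL_2(Z/149), e_{149}(P',Q') = e_{149}(P,Q)^(94*96-86*123 mod 149).
det(M) mod 149 = 85; its inverse in (Z/149)^* is 142 (check: 85*142 mod 149 = 1).
n = 149 = (10010101)_2 (8 bits, wt 4); accumulate f_{149,P'}(Q'+S)/f_{149,P'}(S) along the 7-step ladder.
So e_{149}(P',Q') = 30338876723126 + 32913719898590*t + 28121613269693*t^2 + 5999170429824*t^3.
Finally e_{149}(P,Q) = 43824055600927 + 35247866726102*t + 20182255660306*t^2 + 55234747185456*t^3.

43824055600927 + 35247866726102*t + 20182255660306*t^2 + 55234747185456*t^3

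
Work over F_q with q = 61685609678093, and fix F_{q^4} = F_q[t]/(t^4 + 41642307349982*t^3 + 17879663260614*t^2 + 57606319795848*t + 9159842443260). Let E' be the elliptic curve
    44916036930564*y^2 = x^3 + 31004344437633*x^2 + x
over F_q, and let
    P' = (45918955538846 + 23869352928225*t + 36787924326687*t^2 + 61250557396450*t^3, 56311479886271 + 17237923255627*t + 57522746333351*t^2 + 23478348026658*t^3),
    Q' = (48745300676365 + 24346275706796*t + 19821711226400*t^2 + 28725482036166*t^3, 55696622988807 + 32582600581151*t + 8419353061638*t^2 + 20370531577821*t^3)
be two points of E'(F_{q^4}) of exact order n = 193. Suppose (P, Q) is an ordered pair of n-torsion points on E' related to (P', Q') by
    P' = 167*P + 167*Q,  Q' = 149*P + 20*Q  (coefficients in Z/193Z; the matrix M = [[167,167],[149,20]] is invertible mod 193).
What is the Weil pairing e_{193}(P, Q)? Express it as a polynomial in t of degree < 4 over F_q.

Since e_{193}(P,P)=e_{193}(Q,Q)=1 and e_{193}(Q,P)=e_{193}(P,Q)^{-1}, expanding e_{193}(167*P + 167*Q,149*P + 20*Q) leaves e(P,Q)^det(M).
det M = 167*20 - 167*149 = -21543 = 73 (mod 193); 73^{-1} = 156 (mod 193).
Montgomery->Weierstrass: x_W = 30827717680833*x+27346515091260, y_W=30827717680833*y on F_{61685609678093}; lands on y^2=x^3+49796206589294*x+20022937016687.
Double-and-add over 11000001: 8-1 doublings, 3-1 additions; each step l_{T,T}/v_{2T} or l_{T,P'}/v at Q'+S for random S.
Miller gives e_{193}(P',Q') = 1964945681540 + 51266674019045*t + 32486702411247*t^2 + 60653649532148*t^3 in F_{61685609678093^4}.
e_{193}(P,Q) = (1964945681540 + 51266674019045*t + 32486702411247*t^2 + 60653649532148*t^3)^{156} = 50730399387606 + 18493743765707*t + 39430751093535*t^2 + 60936066971571*t^3.

50730399387606 + 18493743765707*t + 39430751093535*t^2 + 60936066971571*t^3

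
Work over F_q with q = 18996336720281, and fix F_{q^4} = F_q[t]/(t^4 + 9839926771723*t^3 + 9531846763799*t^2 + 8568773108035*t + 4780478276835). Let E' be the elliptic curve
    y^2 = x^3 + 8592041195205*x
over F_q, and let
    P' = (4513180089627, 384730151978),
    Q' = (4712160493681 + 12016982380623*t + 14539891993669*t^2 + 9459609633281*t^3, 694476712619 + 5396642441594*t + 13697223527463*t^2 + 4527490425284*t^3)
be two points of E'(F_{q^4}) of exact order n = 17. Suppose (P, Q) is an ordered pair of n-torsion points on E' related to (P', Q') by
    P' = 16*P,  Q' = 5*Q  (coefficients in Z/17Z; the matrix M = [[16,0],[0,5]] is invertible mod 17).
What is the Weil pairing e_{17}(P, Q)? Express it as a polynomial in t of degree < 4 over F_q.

809561005033 + 13929580826995*t + 5922317116387*t^2 + 17479508099814*t^3

The 17-Weil pairing on E[17] over F_{18996336720281} is alternating-bilinear: e_{17}(P',Q') = e_{17}(P,Q)^det(M).
Hence e(P,Q) = e(P',Q')^{10} where 10 = 12^{-1} mod 17.
Run Miller on y^2=x^3+8592041195205*x over F_{18996336720281}: ladder 10001 (5 bits); e = f_P(D_Q)/f_Q(D_P).
The quotient is 17989966979778 + 16318142679384*t + 9708819858285*t^2 + 13368478803746*t^3.
(17989966979778 + 16318142679384*t + 9708819858285*t^2 + 13368478803746*t^3)^{10} mod (18996336720281,f) = 809561005033 + 13929580826995*t + 5922317116387*t^2 + 17479508099814*t^3.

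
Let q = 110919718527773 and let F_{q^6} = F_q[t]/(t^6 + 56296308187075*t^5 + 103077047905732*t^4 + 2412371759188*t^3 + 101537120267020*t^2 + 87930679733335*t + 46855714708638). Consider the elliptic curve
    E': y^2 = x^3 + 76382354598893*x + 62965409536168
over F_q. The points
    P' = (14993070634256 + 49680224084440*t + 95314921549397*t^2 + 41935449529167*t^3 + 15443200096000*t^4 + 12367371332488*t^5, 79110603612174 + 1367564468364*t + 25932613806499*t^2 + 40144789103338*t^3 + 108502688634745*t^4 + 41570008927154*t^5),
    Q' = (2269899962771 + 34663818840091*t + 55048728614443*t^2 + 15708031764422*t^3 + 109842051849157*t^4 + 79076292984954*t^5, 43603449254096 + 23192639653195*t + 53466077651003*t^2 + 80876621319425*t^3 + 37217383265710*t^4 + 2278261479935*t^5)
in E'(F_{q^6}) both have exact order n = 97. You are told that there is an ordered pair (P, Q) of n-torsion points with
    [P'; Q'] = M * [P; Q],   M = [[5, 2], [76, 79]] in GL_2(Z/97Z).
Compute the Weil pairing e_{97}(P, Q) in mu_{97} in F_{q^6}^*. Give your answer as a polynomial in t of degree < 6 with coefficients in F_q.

Under M = [[5,2],[76,79]] in GL_2(Z/97), e_{97}(P',Q') = e_{97}(P,Q)^(5*79-2*76 mod 97).
det M = 5*79 - 2*76 = 243 = 49 (mod 97); 49^{-1} = 2 (mod 97).
n = 97 = (1100001)_2 (7 bits, wt 3); accumulate f_{97,P'}(Q'+S)/f_{97,P'}(S) along the 6-step ladder.
The quotient is 105447258266147 + 109571718450284*t + 106640255577907*t^2 + 41227628764364*t^3 + 28565006056383*t^4 + 19943458283186*t^5.
Finally e_{97}(P,Q) = 28700702024821 + 98335773684325*t + 63472026140290*t^2 + 39759216352902*t^3 + 53676399222484*t^4 + 50242265879191*t^5.

28700702024821 + 98335773684325*t + 63472026140290*t^2 + 39759216352902*t^3 + 53676399222484*t^4 + 50242265879191*t^5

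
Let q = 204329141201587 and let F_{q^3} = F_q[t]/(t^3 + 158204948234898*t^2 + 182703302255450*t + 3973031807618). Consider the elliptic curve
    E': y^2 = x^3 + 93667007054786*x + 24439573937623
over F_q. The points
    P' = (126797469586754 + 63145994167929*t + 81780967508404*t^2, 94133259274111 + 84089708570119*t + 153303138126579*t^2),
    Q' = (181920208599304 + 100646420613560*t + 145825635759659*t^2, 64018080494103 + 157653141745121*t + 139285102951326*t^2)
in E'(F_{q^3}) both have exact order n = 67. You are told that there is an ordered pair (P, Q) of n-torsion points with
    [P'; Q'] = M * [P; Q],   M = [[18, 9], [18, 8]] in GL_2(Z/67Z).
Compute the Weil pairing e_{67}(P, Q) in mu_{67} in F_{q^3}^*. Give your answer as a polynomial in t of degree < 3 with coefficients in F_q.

69405401630975 + 16336143400259*t + 22023528133643*t^2

Since e_{67}(P,P)=e_{67}(Q,Q)=1 and e_{67}(Q,P)=e_{67}(P,Q)^{-1}, expanding e_{67}(18*P + 9*Q,18*P + 8*Q) leaves e(P,Q)^det(M).
det M = 18*8 - 9*18 = -18 = 49 (mod 67); 49^{-1} = 26 (mod 67).
Build f_{67,P'} and f_{67,Q'} via the 7-bit ladder of 67=1000011_2; evaluate at shifted divisors; quotient in F_{204329141201587^3}.
So e_{67}(P',Q') = 22740960528698 + 176219572803976*t + 73418995429769*t^2.
(22740960528698 + 176219572803976*t + 73418995429769*t^2)^{26} mod (204329141201587,f) = 69405401630975 + 16336143400259*t + 22023528133643*t^2.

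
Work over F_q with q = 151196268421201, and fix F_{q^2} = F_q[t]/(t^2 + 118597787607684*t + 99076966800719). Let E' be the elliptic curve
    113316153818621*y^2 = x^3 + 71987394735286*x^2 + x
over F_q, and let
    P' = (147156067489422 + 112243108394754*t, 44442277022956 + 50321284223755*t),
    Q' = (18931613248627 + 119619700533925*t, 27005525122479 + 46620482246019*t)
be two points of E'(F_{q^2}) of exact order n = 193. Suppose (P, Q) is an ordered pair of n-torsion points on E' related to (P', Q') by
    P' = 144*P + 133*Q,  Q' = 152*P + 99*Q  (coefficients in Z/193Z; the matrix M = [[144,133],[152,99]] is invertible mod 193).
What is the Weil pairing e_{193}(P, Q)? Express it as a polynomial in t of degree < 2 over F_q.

Under M = [[144,133],[152,99]] in GL_2(Z/193), e_{193}(P',Q') = e_{193}(P,Q)^(144*99-133*152 mod 193).
So e_{193}(P,Q) = e_{193}(P',Q')^{42}, since 23*42 = 1 mod 193.
(x,y)|->(29832997042184x+80161555401552,29832997042184y) sends E' to y^2=x^3+118072856216091.
Miller loop for e_{193} over F_{151196268421201^2}: bits of 193 = 11000001; 7 double steps + 2 add steps, l/v at each.
Miller gives e_{193}(P',Q') = 19231396939307 + 147514602201005*t in F_{151196268421201^2}.
e_{193}(P,Q) = (19231396939307 + 147514602201005*t)^{42} = 91685576609433 + 127156681152196*t.

91685576609433 + 127156681152196*t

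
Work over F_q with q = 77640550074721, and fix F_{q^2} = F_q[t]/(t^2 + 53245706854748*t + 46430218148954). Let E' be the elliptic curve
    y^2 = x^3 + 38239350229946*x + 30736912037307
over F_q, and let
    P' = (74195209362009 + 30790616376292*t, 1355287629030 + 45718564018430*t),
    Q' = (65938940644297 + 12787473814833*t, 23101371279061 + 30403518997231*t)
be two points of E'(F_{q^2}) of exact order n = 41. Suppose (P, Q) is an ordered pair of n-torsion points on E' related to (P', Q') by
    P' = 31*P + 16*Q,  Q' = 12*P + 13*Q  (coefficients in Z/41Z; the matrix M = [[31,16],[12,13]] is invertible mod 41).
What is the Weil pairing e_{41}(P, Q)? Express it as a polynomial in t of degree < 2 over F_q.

21000434580544 + 45672499902661*t

Under M = [[31,16],[12,13]] in GL_2(Z/41), e_{41}(P',Q') = e_{41}(P,Q)^(31*13-16*12 mod 41).
det M = 31*13 - 16*12 = 211 = 6 (mod 41); 6^{-1} = 7 (mod 41).
Double-and-add over 101001: 6-1 doublings, 3-1 additions; each step l_{T,T}/v_{2T} or l_{T,P'}/v at Q'+S for random S.
So e_{41}(P',Q') = 13872636367111 + 25631172466404*t.
Thus e_{41}(P,Q) = 21000434580544 + 45672499902661*t.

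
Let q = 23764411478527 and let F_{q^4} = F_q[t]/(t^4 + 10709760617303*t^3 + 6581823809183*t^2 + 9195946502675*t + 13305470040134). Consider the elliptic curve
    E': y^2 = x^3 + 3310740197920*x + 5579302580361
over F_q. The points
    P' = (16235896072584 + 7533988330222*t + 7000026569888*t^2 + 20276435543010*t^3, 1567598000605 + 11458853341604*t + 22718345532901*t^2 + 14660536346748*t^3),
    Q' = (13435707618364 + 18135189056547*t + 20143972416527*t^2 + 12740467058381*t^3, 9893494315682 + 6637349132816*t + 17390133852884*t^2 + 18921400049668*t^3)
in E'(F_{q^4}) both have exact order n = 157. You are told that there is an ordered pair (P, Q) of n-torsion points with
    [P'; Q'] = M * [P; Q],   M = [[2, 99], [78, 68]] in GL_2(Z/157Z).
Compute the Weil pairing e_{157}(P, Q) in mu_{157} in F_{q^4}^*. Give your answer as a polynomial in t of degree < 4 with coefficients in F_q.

6156926600131 + 14059019243694*t + 9238858529965*t^2 + 2864087158292*t^3

e_{157} is bilinear + alternating on E[157], so e_{157}(2*P + 99*Q, 78*P + 68*Q) = e_{157}(P,Q)^(2*68-99*78).
2*68 - 99*78 = -7586; reduced mod 157: det = 107, inverse 135.
Double-and-add over 10011101: 8-1 doublings, 5-1 additions; each step l_{T,T}/v_{2T} or l_{T,P'}/v at Q'+S for random S.
Miller gives e_{157}(P',Q') = 22721441579665 + 11506828547930*t + 4822814263501*t^2 + 9149832058776*t^3 in F_{23764411478527^4}.
e_{157}(P,Q) = (22721441579665 + 11506828547930*t + 4822814263501*t^2 + 9149832058776*t^3)^{135} = 6156926600131 + 14059019243694*t + 9238858529965*t^2 + 2864087158292*t^3.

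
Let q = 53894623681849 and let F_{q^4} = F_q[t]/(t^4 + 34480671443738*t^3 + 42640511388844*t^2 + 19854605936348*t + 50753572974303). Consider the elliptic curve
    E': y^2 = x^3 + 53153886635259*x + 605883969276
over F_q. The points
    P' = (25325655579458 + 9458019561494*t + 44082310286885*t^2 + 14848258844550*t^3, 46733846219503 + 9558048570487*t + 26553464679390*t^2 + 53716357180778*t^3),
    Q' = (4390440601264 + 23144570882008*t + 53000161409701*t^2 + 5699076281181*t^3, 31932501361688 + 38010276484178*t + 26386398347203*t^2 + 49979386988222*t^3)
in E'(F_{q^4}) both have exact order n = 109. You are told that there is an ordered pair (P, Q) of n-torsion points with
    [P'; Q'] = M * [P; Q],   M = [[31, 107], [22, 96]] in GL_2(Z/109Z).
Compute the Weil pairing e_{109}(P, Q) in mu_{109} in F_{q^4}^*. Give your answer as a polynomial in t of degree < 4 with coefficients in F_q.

35109195333199 + 14235358763989*t + 17653111578740*t^2 + 22205433450570*t^3

e_{109}(aP+bQ,cP+dQ) = e_{109}(P,Q)^(ad-bc); with (a,b,c,d)=(31,107,22,96) this gives the det-109 law.
Hence e(P,Q) = e(P',Q')^{17} where 17 = 77^{-1} mod 109.
Miller loop for e_{109} over F_{53894623681849^4}: bits of 109 = 1101101; 6 double steps + 4 add steps, l/v at each.
So e_{109}(P',Q') = 31515519428315 + 45999884974650*t + 4342254432137*t^2 + 32145289660199*t^3.
Raise to 17: e(P,Q) = 35109195333199 + 14235358763989*t + 17653111578740*t^2 + 22205433450570*t^3 in mu_{109}.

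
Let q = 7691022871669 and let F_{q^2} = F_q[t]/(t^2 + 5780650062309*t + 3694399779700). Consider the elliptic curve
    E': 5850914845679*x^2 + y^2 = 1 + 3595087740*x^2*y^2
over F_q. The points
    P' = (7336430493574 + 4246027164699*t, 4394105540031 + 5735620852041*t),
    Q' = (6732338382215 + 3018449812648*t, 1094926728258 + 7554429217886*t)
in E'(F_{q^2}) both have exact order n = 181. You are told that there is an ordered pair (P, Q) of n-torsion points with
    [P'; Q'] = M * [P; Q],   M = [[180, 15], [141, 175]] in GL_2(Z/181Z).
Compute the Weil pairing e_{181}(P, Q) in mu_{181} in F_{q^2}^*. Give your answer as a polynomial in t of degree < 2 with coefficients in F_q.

e_{181} is bilinear + alternating on E[181], so e_{181}(180*P + 15*Q, 141*P + 175*Q) = e_{181}(P,Q)^(180*175-15*141).
180*175 - 15*141 = 29385; reduced mod 181: det = 63, inverse 23.
Map (x,y)_Ed via u=(1+y)/(1-y), v=(1+y)/((1-y)x) to Montgomery A=473683003956,B=340700519559; then to (a',b')=(0,5685813725976).
8-bit Miller (10110101) on E'/F_{7691022871669} with a'=0, b'=5685813725976: accumulate tangent/chord ratios at Q'+S and P'+S'.
The quotient is 5151823480132 + 7128787565819*t.
Thus e_{181}(P,Q) = 4387980084034 + 5841858504245*t.

4387980084034 + 5841858504245*t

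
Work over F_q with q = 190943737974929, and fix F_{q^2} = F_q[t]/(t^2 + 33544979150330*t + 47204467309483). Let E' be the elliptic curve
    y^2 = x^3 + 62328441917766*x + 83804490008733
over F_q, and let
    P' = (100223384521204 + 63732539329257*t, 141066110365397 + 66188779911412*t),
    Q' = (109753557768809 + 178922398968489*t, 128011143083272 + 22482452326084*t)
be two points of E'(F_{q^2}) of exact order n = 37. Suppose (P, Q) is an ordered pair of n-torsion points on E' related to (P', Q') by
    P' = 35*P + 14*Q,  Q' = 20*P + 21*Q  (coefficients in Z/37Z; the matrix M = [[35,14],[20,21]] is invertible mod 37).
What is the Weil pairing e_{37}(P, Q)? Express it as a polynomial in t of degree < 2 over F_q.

100655967365510 + 161483210049788*t

Since e_{37}(P,P)=e_{37}(Q,Q)=1 and e_{37}(Q,P)=e_{37}(P,Q)^{-1}, expanding e_{37}(35*P + 14*Q,20*P + 21*Q) leaves e(P,Q)^det(M).
det(M) mod 37 = 11; its inverse in (Z/37)^* is 27 (check: 11*27 mod 37 = 1).
n = 37 = (100101)_2 (6 bits, wt 3); accumulate f_{37,P'}(Q'+S)/f_{37,P'}(S) along the 5-step ladder.
So e_{37}(P',Q') = 114806612997878 + 120706407119204*t.
Raise to 27: e(P,Q) = 100655967365510 + 161483210049788*t in mu_{37}.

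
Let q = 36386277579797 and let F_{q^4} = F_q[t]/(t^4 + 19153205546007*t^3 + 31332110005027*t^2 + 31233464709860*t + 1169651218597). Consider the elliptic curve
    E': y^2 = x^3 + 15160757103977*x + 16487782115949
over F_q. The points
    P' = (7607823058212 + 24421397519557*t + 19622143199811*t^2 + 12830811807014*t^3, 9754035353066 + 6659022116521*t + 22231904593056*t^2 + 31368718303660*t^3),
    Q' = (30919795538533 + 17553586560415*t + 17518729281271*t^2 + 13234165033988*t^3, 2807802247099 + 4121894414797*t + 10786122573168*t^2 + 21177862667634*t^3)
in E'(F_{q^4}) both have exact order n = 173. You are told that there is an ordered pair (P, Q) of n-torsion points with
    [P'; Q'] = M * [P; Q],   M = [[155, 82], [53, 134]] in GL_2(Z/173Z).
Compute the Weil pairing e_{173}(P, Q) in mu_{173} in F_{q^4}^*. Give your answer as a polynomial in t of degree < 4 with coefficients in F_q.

30403417727916 + 36275023135121*t + 21861418202907*t^2 + 9370907864275*t^3

Under M = [[155,82],[53,134]] in GL_2(Z/173), e_{173}(P',Q') = e_{173}(P,Q)^(155*134-82*53 mod 173).
det(M) mod 173 = 162; its inverse in (Z/173)^* is 110 (check: 162*110 mod 173 = 1).
Miller loop for e_{173} over F_{36386277579797^4}: bits of 173 = 10101101; 7 double steps + 4 add steps, l/v at each.
Result: e(P',Q') = 8327409693366 + 18409583299490*t + 9388918571151*t^2 + 34209853446302*t^3.
Raise to 110: e(P,Q) = 30403417727916 + 36275023135121*t + 21861418202907*t^2 + 9370907864275*t^3 in mu_{173}.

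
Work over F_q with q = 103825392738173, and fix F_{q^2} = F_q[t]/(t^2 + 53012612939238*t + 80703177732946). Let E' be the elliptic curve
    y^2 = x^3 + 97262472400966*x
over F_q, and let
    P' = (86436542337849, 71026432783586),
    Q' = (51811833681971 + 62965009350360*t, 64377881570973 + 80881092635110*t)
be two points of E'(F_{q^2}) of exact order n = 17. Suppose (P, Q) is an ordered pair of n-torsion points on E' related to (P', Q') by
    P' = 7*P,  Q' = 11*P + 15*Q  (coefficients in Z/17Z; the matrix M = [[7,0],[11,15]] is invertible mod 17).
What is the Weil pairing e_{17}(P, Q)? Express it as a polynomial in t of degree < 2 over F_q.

e_{17} is bilinear + alternating on E[17], so e_{17}(7*P, 11*P + 15*Q) = e_{17}(P,Q)^(7*15-0*11).
Hence e(P,Q) = e(P',Q')^{6} where 6 = 3^{-1} mod 17.
Double-and-add over 10001: 5-1 doublings, 2-1 additions; each step l_{T,T}/v_{2T} or l_{T,P'}/v at Q'+S for random S.
The quotient is 5422543575174 + 20876210198377*t.
Finally e_{17}(P,Q) = 70129002489697 + 96592562783993*t.

70129002489697 + 96592562783993*t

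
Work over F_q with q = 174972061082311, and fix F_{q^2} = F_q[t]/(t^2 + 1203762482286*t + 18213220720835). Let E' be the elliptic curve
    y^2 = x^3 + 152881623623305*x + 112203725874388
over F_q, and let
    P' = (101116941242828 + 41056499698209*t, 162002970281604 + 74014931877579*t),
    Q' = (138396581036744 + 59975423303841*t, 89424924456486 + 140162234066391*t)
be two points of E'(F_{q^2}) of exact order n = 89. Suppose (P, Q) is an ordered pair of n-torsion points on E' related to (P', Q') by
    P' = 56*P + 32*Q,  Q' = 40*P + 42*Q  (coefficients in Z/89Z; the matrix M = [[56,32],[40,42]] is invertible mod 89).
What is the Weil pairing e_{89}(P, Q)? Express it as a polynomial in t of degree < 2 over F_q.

81591805905550 + 45500896579770*t

The 89-Weil pairing on E[89] over F_{174972061082311} is alternating-bilinear: e_{89}(P',Q') = e_{89}(P,Q)^det(M).
56*42 - 32*40 = 1072; reduced mod 89: det = 4, inverse 67.
Run Miller on y^2=x^3+152881623623305*x+112203725874388 over F_{174972061082311}: ladder 1011001 (7 bits); e = f_P(D_Q)/f_Q(D_P).
f_P(D_Q)/f_Q(D_P) = 33727374298118 + 162061469569321*t.
Hence e(P,Q) = 81591805905550 + 45500896579770*t in F_{174972061082311^2}^*.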